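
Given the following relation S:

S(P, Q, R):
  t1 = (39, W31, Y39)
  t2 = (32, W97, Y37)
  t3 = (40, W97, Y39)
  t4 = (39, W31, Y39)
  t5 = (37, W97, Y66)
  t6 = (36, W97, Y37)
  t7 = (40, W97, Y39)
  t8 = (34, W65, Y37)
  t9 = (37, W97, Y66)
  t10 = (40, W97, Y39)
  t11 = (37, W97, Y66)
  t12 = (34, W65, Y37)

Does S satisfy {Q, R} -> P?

(Q=W31, R=Y39): rows 1, 4 → P = 39, 39 ✓
(Q=W97, R=Y37): rows 2, 6 → P takes values {32, 36} — violation
(Q=W97, R=Y39): rows 3, 7, 10 → P = 40, 40, 40 ✓
(Q=W97, R=Y66): rows 5, 9, 11 → P = 37, 37, 37 ✓
(Q=W65, R=Y37): rows 8, 12 → P = 34, 34 ✓
Two rows agree on {Q, R} but differ on P, so {Q, R} -> P does not hold.

No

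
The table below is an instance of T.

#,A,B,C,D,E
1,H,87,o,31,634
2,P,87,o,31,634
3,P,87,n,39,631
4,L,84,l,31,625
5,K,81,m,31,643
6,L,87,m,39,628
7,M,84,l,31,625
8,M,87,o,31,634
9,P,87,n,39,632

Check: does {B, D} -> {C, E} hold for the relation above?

No

(B=87, D=31): rows 1, 2, 8 → {C,E} = (o, 634), (o, 634), (o, 634) ✓
(B=87, D=39): rows 3, 6, 9 → {C,E} takes values {(n, 631), (m, 628), (n, 632)} — violation
(B=84, D=31): rows 4, 7 → {C,E} = (l, 625), (l, 625) ✓
(B=81, D=31): row 5 → {C,E} = (m, 643) ✓
Two rows agree on {B, D} but differ on {C, E}, so {B, D} -> {C, E} does not hold.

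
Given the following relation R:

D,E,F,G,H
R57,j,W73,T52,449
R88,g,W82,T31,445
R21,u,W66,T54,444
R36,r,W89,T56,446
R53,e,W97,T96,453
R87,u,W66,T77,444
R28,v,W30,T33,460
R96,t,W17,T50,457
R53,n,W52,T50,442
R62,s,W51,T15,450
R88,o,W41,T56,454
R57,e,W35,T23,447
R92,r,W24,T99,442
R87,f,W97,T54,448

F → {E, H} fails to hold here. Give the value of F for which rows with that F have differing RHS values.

W97

F=W73: 1 row → {E,H} = (j, 449) ✓
F=W82: 1 row → {E,H} = (g, 445) ✓
F=W66: 2 rows → {E,H} = (u, 444), (u, 444) ✓
F=W89: 1 row → {E,H} = (r, 446) ✓
F=W97: 2 rows → {E,H} takes values {(e, 453), (f, 448)} — violation
F=W30: 1 row → {E,H} = (v, 460) ✓
F=W17: 1 row → {E,H} = (t, 457) ✓
F=W52: 1 row → {E,H} = (n, 442) ✓
F=W51: 1 row → {E,H} = (s, 450) ✓
F=W41: 1 row → {E,H} = (o, 454) ✓
F=W35: 1 row → {E,H} = (e, 447) ✓
F=W24: 1 row → {E,H} = (r, 442) ✓
The only F value with inconsistent RHS is F=W97.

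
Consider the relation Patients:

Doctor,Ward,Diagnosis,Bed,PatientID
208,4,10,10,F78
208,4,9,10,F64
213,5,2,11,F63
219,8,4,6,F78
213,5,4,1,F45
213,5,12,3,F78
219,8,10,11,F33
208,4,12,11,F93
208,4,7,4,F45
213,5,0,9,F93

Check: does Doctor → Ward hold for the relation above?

Yes

Doctor=208: 4 rows → Ward = 4, 4, 4, 4 ✓
Doctor=213: 4 rows → Ward = 5, 5, 5, 5 ✓
Doctor=219: 2 rows → Ward = 8, 8 ✓
Every Doctor value is associated with a single Ward value, so Doctor → Ward holds.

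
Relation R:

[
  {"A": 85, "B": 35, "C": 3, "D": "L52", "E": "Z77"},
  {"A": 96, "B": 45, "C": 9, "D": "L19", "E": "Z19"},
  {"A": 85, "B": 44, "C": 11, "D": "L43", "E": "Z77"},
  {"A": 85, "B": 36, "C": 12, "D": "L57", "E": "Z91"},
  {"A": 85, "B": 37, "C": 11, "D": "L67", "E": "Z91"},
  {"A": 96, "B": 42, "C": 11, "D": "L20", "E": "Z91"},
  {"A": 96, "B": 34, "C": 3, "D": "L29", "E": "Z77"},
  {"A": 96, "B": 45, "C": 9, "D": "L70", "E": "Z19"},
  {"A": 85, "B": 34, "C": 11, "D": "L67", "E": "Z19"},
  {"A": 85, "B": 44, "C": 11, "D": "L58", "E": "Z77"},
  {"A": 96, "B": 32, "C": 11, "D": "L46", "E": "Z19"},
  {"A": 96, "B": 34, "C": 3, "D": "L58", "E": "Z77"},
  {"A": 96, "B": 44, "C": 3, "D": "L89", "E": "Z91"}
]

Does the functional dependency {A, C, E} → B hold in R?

(A=85, C=3, E=Z77): 1 row → B = 35 ✓
(A=96, C=9, E=Z19): 2 rows → B = 45, 45 ✓
(A=85, C=11, E=Z77): 2 rows → B = 44, 44 ✓
(A=85, C=12, E=Z91): 1 row → B = 36 ✓
(A=85, C=11, E=Z91): 1 row → B = 37 ✓
(A=96, C=11, E=Z91): 1 row → B = 42 ✓
(A=96, C=3, E=Z77): 2 rows → B = 34, 34 ✓
(A=85, C=11, E=Z19): 1 row → B = 34 ✓
(A=96, C=11, E=Z19): 1 row → B = 32 ✓
(A=96, C=3, E=Z91): 1 row → B = 44 ✓
Every {A, C, E} value is associated with a single B value, so {A, C, E} → B holds.

Yes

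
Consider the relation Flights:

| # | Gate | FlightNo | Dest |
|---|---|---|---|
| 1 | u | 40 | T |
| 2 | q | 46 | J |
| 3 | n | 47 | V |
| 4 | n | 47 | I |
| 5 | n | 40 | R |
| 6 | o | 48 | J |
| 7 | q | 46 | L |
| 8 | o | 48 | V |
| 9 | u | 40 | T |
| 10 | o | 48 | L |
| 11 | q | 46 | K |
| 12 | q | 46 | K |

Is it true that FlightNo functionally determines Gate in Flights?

FlightNo=40: rows 1, 5, 9 → Gate takes values {u, n} — violation
FlightNo=46: rows 2, 7, 11, 12 → Gate = q, q, q, q ✓
FlightNo=47: rows 3, 4 → Gate = n, n ✓
FlightNo=48: rows 6, 8, 10 → Gate = o, o, o ✓
Two rows agree on FlightNo but differ on Gate, so FlightNo → Gate does not hold.

No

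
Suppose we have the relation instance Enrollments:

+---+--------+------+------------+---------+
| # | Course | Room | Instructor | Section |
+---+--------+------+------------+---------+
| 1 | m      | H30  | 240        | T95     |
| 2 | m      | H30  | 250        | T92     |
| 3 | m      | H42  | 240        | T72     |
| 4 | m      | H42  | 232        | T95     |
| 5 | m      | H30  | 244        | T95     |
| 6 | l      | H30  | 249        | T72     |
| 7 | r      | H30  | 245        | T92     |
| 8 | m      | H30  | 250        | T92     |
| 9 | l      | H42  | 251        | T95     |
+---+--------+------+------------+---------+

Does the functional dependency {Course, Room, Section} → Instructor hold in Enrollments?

No

(Course=m, Room=H30, Section=T95): rows 1, 5 → Instructor takes values {240, 244} — violation
(Course=m, Room=H30, Section=T92): rows 2, 8 → Instructor = 250, 250 ✓
(Course=m, Room=H42, Section=T72): row 3 → Instructor = 240 ✓
(Course=m, Room=H42, Section=T95): row 4 → Instructor = 232 ✓
(Course=l, Room=H30, Section=T72): row 6 → Instructor = 249 ✓
(Course=r, Room=H30, Section=T92): row 7 → Instructor = 245 ✓
(Course=l, Room=H42, Section=T95): row 9 → Instructor = 251 ✓
Two rows agree on {Course, Room, Section} but differ on Instructor, so {Course, Room, Section} → Instructor does not hold.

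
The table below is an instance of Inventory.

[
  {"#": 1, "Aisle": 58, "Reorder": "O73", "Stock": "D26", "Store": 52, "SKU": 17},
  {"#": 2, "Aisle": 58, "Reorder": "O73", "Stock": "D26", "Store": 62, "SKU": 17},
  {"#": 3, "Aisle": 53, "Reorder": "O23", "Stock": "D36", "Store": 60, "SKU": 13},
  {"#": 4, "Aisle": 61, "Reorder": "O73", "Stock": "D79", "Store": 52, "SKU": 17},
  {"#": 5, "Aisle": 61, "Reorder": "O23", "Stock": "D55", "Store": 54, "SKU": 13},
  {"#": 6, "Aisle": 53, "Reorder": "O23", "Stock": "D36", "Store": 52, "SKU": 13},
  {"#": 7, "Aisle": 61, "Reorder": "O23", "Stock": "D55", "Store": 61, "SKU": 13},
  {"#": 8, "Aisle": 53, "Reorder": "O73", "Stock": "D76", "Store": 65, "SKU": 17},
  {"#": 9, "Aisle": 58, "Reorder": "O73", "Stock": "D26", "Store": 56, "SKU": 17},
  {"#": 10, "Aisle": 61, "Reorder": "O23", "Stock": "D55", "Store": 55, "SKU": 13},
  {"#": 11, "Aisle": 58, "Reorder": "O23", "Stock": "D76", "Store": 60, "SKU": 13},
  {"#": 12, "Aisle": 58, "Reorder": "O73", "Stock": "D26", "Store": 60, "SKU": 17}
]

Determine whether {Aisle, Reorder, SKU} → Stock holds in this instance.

(Aisle=58, Reorder=O73, SKU=17): rows 1, 2, 9, 12 → Stock = D26, D26, D26, D26 ✓
(Aisle=53, Reorder=O23, SKU=13): rows 3, 6 → Stock = D36, D36 ✓
(Aisle=61, Reorder=O73, SKU=17): row 4 → Stock = D79 ✓
(Aisle=61, Reorder=O23, SKU=13): rows 5, 7, 10 → Stock = D55, D55, D55 ✓
(Aisle=53, Reorder=O73, SKU=17): row 8 → Stock = D76 ✓
(Aisle=58, Reorder=O23, SKU=13): row 11 → Stock = D76 ✓
Every {Aisle, Reorder, SKU} value is associated with a single Stock value, so {Aisle, Reorder, SKU} → Stock holds.

Yes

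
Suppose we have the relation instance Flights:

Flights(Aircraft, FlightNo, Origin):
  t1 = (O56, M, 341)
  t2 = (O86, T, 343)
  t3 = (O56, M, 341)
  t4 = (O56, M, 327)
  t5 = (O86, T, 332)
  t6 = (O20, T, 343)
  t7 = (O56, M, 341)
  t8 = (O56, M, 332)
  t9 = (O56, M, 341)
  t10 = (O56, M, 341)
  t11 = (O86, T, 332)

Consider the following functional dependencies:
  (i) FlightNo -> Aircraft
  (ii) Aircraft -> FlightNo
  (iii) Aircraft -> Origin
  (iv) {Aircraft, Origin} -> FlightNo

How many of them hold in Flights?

2

(i) FlightNo -> Aircraft: FlightNo=T: rows 2, 5, 6, 11 → Aircraft takes values {O86, O20} — violation — fails.
(ii) Aircraft -> FlightNo: every LHS value maps to a single RHS value — holds.
(iii) Aircraft -> Origin: Aircraft=O56: rows 1, 3, 4, 7, 8, 9, 10 → Origin takes values {341, 327, 332} — violation; Aircraft=O86: rows 2, 5, 11 → Origin takes values {343, 332} — violation — fails.
(iv) {Aircraft, Origin} -> FlightNo: every LHS value maps to a single RHS value — holds.
2 of the 4 dependencies hold.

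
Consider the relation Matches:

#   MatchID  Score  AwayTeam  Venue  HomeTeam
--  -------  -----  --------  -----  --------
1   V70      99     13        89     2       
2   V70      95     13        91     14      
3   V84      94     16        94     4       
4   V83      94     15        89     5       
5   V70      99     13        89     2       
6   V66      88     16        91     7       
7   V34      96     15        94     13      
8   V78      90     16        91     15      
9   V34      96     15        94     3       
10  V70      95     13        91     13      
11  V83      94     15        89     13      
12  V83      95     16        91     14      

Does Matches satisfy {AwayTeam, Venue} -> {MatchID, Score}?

(AwayTeam=13, Venue=89): rows 1, 5 → {MatchID,Score} = (V70, 99), (V70, 99) ✓
(AwayTeam=13, Venue=91): rows 2, 10 → {MatchID,Score} = (V70, 95), (V70, 95) ✓
(AwayTeam=16, Venue=94): row 3 → {MatchID,Score} = (V84, 94) ✓
(AwayTeam=15, Venue=89): rows 4, 11 → {MatchID,Score} = (V83, 94), (V83, 94) ✓
(AwayTeam=16, Venue=91): rows 6, 8, 12 → {MatchID,Score} takes values {(V66, 88), (V78, 90), (V83, 95)} — violation
(AwayTeam=15, Venue=94): rows 7, 9 → {MatchID,Score} = (V34, 96), (V34, 96) ✓
Two rows agree on {AwayTeam, Venue} but differ on {MatchID, Score}, so {AwayTeam, Venue} -> {MatchID, Score} does not hold.

No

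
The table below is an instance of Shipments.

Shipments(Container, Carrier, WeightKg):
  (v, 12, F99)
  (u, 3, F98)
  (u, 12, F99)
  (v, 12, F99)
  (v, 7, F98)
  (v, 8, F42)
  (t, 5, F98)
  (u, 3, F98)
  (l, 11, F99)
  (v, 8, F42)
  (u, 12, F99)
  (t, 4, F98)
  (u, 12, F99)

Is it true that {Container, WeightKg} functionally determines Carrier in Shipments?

No

(Container=v, WeightKg=F99): 2 rows → Carrier = 12, 12 ✓
(Container=u, WeightKg=F98): 2 rows → Carrier = 3, 3 ✓
(Container=u, WeightKg=F99): 3 rows → Carrier = 12, 12, 12 ✓
(Container=v, WeightKg=F98): 1 row → Carrier = 7 ✓
(Container=v, WeightKg=F42): 2 rows → Carrier = 8, 8 ✓
(Container=t, WeightKg=F98): 2 rows → Carrier takes values {5, 4} — violation
(Container=l, WeightKg=F99): 1 row → Carrier = 11 ✓
Two rows agree on {Container, WeightKg} but differ on Carrier, so {Container, WeightKg} -> Carrier does not hold.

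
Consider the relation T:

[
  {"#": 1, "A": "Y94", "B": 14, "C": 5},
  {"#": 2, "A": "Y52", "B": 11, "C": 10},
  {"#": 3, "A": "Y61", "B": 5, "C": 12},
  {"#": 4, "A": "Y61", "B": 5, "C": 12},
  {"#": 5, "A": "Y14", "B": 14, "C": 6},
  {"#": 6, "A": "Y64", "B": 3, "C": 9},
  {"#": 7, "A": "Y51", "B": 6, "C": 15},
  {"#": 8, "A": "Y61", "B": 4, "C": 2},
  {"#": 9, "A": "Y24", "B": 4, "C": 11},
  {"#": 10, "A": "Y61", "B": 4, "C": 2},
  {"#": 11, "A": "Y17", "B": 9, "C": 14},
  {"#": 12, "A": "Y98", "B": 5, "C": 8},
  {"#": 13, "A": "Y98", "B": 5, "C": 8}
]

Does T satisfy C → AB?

Yes

C=5: row 1 → {A,B} = (Y94, 14) ✓
C=10: row 2 → {A,B} = (Y52, 11) ✓
C=12: rows 3, 4 → {A,B} = (Y61, 5), (Y61, 5) ✓
C=6: row 5 → {A,B} = (Y14, 14) ✓
C=9: row 6 → {A,B} = (Y64, 3) ✓
C=15: row 7 → {A,B} = (Y51, 6) ✓
C=2: rows 8, 10 → {A,B} = (Y61, 4), (Y61, 4) ✓
C=11: row 9 → {A,B} = (Y24, 4) ✓
C=14: row 11 → {A,B} = (Y17, 9) ✓
C=8: rows 12, 13 → {A,B} = (Y98, 5), (Y98, 5) ✓
Every C value is associated with a single AB value, so C → AB holds.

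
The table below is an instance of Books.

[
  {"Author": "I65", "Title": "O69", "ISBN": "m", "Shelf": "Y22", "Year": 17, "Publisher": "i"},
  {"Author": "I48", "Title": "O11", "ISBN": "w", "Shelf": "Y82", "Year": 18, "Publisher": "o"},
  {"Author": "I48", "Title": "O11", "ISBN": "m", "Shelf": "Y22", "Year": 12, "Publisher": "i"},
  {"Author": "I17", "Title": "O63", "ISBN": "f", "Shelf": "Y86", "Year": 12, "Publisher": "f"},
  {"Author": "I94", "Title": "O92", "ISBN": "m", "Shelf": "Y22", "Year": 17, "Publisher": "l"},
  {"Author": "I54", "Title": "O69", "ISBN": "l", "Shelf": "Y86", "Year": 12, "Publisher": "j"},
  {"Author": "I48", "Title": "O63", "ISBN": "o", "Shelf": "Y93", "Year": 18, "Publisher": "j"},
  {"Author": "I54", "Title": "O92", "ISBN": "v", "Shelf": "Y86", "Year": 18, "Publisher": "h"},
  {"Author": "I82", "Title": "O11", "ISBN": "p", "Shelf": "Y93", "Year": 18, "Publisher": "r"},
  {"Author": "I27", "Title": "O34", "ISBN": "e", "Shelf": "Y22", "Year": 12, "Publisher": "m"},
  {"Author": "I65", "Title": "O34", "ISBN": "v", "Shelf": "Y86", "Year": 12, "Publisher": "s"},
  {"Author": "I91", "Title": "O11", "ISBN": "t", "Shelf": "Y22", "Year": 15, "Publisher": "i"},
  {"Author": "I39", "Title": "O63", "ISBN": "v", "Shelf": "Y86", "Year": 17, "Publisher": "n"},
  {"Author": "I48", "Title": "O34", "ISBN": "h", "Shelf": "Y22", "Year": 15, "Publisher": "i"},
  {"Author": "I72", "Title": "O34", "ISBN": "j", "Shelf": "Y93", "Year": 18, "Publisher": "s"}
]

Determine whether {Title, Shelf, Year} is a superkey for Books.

Yes

All 15 rows have distinct {Title, Shelf, Year} values, so {Title, Shelf, Year} → (all attributes) holds and {Title, Shelf, Year} is a superkey.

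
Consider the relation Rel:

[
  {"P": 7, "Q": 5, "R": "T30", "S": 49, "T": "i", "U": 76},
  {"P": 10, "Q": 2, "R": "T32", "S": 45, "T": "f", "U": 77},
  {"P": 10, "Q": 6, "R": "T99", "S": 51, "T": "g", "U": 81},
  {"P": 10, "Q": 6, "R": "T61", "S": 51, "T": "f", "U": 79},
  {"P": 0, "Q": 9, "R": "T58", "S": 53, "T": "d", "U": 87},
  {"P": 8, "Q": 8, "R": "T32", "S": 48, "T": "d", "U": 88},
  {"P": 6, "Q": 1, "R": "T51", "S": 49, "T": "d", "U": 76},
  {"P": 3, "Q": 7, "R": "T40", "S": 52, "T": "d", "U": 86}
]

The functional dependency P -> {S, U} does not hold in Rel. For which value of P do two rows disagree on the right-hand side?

10

P=7: 1 row → {S,U} = (49, 76) ✓
P=10: 3 rows → {S,U} takes values {(45, 77), (51, 81), (51, 79)} — violation
P=0: 1 row → {S,U} = (53, 87) ✓
P=8: 1 row → {S,U} = (48, 88) ✓
P=6: 1 row → {S,U} = (49, 76) ✓
P=3: 1 row → {S,U} = (52, 86) ✓
The only P value with inconsistent RHS is P=10.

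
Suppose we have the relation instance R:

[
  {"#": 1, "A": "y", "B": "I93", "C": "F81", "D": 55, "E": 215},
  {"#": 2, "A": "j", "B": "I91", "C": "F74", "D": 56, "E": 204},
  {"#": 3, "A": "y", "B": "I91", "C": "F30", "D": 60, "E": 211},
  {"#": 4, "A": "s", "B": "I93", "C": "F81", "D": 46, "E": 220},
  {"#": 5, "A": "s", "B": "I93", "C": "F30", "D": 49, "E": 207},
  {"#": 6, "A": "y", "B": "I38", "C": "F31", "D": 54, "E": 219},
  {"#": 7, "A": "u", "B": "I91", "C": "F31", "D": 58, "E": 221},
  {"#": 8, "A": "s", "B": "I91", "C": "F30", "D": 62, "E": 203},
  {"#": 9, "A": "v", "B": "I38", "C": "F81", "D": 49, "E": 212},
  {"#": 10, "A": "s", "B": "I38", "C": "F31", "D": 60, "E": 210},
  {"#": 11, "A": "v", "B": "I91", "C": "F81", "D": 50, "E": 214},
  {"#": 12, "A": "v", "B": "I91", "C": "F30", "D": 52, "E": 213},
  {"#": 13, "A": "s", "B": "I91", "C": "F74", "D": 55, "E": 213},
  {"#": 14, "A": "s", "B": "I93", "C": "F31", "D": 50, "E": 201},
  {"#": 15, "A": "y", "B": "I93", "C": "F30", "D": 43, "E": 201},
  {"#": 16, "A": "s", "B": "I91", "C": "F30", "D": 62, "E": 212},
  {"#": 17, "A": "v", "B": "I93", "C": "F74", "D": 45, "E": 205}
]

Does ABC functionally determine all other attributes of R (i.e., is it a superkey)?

Rows 8 and 16 have the same ABC value (A=s, B=I91, C=F30) but are distinct tuples, so ABC does not determine every attribute — not a superkey.

No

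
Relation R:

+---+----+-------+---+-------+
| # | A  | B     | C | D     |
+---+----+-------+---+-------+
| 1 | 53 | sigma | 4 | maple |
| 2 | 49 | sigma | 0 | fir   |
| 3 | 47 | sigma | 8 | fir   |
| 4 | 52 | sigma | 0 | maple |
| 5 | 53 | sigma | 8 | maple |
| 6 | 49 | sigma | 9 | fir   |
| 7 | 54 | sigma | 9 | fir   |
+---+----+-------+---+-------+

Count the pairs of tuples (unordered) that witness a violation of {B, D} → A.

(B=sigma, D=maple): violating pairs (1,4), (4,5) — 2 pairs.
(B=sigma, D=fir): violating pairs (2,3), (2,7), (3,6), (3,7), (6,7) — 5 pairs.

7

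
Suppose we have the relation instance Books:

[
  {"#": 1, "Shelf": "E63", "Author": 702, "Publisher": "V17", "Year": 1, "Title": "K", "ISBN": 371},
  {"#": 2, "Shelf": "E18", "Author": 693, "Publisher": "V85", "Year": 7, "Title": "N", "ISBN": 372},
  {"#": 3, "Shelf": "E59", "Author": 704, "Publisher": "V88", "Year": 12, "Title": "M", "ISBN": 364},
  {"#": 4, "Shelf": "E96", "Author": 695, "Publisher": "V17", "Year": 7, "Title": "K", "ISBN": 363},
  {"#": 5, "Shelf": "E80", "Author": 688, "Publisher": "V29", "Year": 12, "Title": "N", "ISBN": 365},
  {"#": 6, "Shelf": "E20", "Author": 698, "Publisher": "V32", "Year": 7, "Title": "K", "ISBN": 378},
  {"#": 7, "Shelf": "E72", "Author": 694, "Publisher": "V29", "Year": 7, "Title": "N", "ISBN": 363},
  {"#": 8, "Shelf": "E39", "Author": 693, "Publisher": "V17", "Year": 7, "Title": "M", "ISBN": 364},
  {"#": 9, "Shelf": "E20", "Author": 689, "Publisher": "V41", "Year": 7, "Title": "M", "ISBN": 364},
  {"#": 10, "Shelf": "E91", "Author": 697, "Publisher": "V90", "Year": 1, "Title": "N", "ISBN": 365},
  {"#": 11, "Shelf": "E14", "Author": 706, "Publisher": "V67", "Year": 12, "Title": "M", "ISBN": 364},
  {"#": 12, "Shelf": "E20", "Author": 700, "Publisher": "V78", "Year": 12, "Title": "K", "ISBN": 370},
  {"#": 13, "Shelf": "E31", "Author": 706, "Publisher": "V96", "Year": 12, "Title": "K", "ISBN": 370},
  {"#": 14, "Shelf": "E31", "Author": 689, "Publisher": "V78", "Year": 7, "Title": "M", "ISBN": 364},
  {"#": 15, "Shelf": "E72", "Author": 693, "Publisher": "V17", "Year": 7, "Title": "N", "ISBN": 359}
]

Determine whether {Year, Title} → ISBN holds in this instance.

No

(Year=1, Title=K): row 1 → ISBN = 371 ✓
(Year=7, Title=N): rows 2, 7, 15 → ISBN takes values {372, 363, 359} — violation
(Year=12, Title=M): rows 3, 11 → ISBN = 364, 364 ✓
(Year=7, Title=K): rows 4, 6 → ISBN takes values {363, 378} — violation
(Year=12, Title=N): row 5 → ISBN = 365 ✓
(Year=7, Title=M): rows 8, 9, 14 → ISBN = 364, 364, 364 ✓
(Year=1, Title=N): row 10 → ISBN = 365 ✓
(Year=12, Title=K): rows 12, 13 → ISBN = 370, 370 ✓
Two rows agree on {Year, Title} but differ on ISBN, so {Year, Title} → ISBN does not hold.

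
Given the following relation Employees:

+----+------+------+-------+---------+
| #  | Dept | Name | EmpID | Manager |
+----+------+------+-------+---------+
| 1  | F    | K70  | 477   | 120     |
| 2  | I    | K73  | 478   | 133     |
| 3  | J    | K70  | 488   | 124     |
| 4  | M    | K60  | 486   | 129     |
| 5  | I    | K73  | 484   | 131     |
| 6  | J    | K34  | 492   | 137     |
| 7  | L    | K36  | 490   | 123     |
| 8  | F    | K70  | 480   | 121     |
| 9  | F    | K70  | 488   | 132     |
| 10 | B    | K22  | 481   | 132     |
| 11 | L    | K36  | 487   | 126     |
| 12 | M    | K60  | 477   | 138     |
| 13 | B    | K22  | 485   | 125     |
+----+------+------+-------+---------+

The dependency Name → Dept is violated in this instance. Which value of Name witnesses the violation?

Name=K70: rows 1, 3, 8, 9 → Dept takes values {F, J} — violation
Name=K73: rows 2, 5 → Dept = I, I ✓
Name=K60: rows 4, 12 → Dept = M, M ✓
Name=K34: row 6 → Dept = J ✓
Name=K36: rows 7, 11 → Dept = L, L ✓
Name=K22: rows 10, 13 → Dept = B, B ✓
The only Name value with inconsistent Dept is Name=K70.

K70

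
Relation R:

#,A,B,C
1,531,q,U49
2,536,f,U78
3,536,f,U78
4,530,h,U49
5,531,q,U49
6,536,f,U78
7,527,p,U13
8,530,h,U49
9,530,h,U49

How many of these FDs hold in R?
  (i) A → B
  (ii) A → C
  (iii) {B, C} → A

(i) A → B: every LHS value maps to a single RHS value — holds.
(ii) A → C: every LHS value maps to a single RHS value — holds.
(iii) {B, C} → A: every LHS value maps to a single RHS value — holds.
3 of the 3 dependencies hold.

3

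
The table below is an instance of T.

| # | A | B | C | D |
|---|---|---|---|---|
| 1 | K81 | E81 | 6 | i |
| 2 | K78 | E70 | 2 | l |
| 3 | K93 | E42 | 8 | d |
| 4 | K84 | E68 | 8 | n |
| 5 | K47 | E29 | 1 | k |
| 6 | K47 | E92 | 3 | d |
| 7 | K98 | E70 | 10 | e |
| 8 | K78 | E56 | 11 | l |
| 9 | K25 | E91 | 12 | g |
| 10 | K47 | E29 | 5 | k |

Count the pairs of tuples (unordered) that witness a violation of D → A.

D=l: all 2 rows agree on A — 0 pairs.
D=d: violating pairs (3,6) — 1 pair.
D=k: all 2 rows agree on A — 0 pairs.

1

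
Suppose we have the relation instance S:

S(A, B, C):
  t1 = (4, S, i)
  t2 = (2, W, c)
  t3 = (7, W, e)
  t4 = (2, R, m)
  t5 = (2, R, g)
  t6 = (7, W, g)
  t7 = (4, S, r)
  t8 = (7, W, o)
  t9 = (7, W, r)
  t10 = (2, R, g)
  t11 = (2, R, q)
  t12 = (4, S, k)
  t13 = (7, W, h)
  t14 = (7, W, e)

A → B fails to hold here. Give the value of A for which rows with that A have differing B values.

A=4: rows 1, 7, 12 → B = S, S, S ✓
A=2: rows 2, 4, 5, 10, 11 → B takes values {W, R} — violation
A=7: rows 3, 6, 8, 9, 13, 14 → B = W, W, W, W, W, W ✓
The only A value with inconsistent B is A=2.

2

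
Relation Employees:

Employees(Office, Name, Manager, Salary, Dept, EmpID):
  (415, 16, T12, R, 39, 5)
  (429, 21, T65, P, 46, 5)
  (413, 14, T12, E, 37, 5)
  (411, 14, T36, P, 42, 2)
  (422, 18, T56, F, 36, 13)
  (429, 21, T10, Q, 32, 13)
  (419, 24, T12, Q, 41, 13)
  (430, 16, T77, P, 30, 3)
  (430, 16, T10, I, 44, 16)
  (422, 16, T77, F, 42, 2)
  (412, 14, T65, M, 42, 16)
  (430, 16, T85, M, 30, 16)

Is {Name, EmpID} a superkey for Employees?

Two distinct rows share (Name=16, EmpID=16), so {Name, EmpID} does not determine every attribute — not a superkey.

No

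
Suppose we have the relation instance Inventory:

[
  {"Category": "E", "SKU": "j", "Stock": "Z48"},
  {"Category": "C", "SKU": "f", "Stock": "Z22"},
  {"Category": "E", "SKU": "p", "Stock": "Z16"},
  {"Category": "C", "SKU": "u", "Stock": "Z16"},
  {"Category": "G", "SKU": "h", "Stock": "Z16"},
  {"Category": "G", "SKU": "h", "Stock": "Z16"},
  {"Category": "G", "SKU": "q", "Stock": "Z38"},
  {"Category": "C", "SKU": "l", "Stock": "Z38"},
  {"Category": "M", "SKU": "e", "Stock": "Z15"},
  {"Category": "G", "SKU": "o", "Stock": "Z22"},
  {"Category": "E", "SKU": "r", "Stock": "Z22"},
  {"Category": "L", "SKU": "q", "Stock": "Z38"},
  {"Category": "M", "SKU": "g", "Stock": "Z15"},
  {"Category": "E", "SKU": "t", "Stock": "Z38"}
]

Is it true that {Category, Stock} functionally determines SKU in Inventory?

(Category=E, Stock=Z48): 1 row → SKU = j ✓
(Category=C, Stock=Z22): 1 row → SKU = f ✓
(Category=E, Stock=Z16): 1 row → SKU = p ✓
(Category=C, Stock=Z16): 1 row → SKU = u ✓
(Category=G, Stock=Z16): 2 rows → SKU = h, h ✓
(Category=G, Stock=Z38): 1 row → SKU = q ✓
(Category=C, Stock=Z38): 1 row → SKU = l ✓
(Category=M, Stock=Z15): 2 rows → SKU takes values {e, g} — violation
(Category=G, Stock=Z22): 1 row → SKU = o ✓
(Category=E, Stock=Z22): 1 row → SKU = r ✓
(Category=L, Stock=Z38): 1 row → SKU = q ✓
(Category=E, Stock=Z38): 1 row → SKU = t ✓
Two rows agree on {Category, Stock} but differ on SKU, so {Category, Stock} -> SKU does not hold.

No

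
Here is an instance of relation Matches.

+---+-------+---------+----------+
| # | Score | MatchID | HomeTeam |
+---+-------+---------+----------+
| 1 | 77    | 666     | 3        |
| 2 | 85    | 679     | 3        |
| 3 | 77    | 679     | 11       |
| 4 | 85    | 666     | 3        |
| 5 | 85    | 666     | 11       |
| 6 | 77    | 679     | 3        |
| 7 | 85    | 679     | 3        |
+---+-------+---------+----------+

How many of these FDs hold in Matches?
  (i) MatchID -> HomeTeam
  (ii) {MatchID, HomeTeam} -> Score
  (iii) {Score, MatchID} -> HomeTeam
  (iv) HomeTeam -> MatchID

0

(i) MatchID -> HomeTeam: MatchID=666: rows 1, 4, 5 → HomeTeam takes values {3, 11} — violation; MatchID=679: rows 2, 3, 6, 7 → HomeTeam takes values {3, 11} — violation — fails.
(ii) {MatchID, HomeTeam} -> Score: (MatchID=666, HomeTeam=3): rows 1, 4 → Score takes values {77, 85} — violation; (MatchID=679, HomeTeam=3): rows 2, 6, 7 → Score takes values {85, 77} — violation — fails.
(iii) {Score, MatchID} -> HomeTeam: (Score=77, MatchID=679): rows 3, 6 → HomeTeam takes values {11, 3} — violation; (Score=85, MatchID=666): rows 4, 5 → HomeTeam takes values {3, 11} — violation — fails.
(iv) HomeTeam -> MatchID: HomeTeam=3: rows 1, 2, 4, 6, 7 → MatchID takes values {666, 679} — violation; HomeTeam=11: rows 3, 5 → MatchID takes values {679, 666} — violation — fails.
None of the 4 dependencies hold.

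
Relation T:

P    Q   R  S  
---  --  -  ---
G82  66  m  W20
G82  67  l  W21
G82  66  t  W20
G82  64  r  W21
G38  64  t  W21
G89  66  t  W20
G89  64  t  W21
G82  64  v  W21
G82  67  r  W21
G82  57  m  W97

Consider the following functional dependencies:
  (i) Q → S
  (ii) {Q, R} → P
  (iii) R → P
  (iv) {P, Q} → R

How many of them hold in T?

1

(i) Q → S: every LHS value maps to a single RHS value — holds.
(ii) {Q, R} → P: (Q=66, R=t): 2 rows → P takes values {G82, G89} — violation; (Q=64, R=t): 2 rows → P takes values {G38, G89} — violation — fails.
(iii) R → P: R=t: 4 rows → P takes values {G82, G38, G89} — violation — fails.
(iv) {P, Q} → R: (P=G82, Q=66): 2 rows → R takes values {m, t} — violation; (P=G82, Q=67): 2 rows → R takes values {l, r} — violation; (P=G82, Q=64): 2 rows → R takes values {r, v} — violation — fails.
1 of the 4 dependencies holds.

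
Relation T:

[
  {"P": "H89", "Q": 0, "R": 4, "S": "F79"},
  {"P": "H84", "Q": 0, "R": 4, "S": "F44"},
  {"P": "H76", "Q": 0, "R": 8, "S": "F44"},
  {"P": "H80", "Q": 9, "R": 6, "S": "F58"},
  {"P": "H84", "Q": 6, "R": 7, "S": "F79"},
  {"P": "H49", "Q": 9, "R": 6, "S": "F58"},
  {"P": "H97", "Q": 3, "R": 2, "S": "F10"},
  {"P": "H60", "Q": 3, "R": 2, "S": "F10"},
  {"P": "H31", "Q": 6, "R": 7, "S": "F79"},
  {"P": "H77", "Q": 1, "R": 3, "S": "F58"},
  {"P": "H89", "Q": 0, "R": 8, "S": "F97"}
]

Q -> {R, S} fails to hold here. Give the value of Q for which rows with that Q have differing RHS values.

0

Q=0: 4 rows → {R,S} takes values {(4, F79), (4, F44), (8, F44), (8, F97)} — violation
Q=9: 2 rows → {R,S} = (6, F58), (6, F58) ✓
Q=6: 2 rows → {R,S} = (7, F79), (7, F79) ✓
Q=3: 2 rows → {R,S} = (2, F10), (2, F10) ✓
Q=1: 1 row → {R,S} = (3, F58) ✓
The only Q value with inconsistent RHS is Q=0.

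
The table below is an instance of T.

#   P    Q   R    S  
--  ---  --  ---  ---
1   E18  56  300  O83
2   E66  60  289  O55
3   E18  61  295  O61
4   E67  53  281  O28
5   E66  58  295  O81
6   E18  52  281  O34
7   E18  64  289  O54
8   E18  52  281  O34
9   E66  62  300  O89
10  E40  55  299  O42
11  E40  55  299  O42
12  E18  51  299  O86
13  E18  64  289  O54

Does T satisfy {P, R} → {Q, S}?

(P=E18, R=300): row 1 → {Q,S} = (56, O83) ✓
(P=E66, R=289): row 2 → {Q,S} = (60, O55) ✓
(P=E18, R=295): row 3 → {Q,S} = (61, O61) ✓
(P=E67, R=281): row 4 → {Q,S} = (53, O28) ✓
(P=E66, R=295): row 5 → {Q,S} = (58, O81) ✓
(P=E18, R=281): rows 6, 8 → {Q,S} = (52, O34), (52, O34) ✓
(P=E18, R=289): rows 7, 13 → {Q,S} = (64, O54), (64, O54) ✓
(P=E66, R=300): row 9 → {Q,S} = (62, O89) ✓
(P=E40, R=299): rows 10, 11 → {Q,S} = (55, O42), (55, O42) ✓
(P=E18, R=299): row 12 → {Q,S} = (51, O86) ✓
Every {P, R} value is associated with a single {Q, S} value, so {P, R} → {Q, S} holds.

Yes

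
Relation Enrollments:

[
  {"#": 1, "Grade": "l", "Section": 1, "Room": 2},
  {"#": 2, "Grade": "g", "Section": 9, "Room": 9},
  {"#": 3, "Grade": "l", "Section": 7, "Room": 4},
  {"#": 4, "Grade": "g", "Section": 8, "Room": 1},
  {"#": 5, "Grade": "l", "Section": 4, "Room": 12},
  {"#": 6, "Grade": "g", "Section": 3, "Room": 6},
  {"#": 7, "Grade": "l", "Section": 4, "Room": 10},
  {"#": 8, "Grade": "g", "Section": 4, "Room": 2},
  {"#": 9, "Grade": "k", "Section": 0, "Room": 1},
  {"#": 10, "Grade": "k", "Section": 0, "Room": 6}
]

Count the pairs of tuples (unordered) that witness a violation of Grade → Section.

Grade=l: violating pairs (1,3), (1,5), (1,7), (3,5), (3,7) — 5 pairs.
Grade=g: violating pairs (2,4), (2,6), (2,8), (4,6), (4,8), (6,8) — 6 pairs.
Grade=k: all 2 rows agree on Section — 0 pairs.

11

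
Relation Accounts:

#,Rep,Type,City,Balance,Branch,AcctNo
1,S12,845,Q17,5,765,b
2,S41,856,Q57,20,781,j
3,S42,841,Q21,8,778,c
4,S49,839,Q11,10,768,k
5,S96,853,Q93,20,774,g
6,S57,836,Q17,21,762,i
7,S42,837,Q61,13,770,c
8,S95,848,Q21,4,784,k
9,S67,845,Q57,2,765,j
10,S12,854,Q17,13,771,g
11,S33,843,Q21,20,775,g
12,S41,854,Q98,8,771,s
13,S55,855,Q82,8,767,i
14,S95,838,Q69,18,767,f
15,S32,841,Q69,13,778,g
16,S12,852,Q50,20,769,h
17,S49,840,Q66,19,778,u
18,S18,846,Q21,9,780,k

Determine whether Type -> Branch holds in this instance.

Yes

Type=845: rows 1, 9 → Branch = 765, 765 ✓
Type=856: row 2 → Branch = 781 ✓
Type=841: rows 3, 15 → Branch = 778, 778 ✓
Type=839: row 4 → Branch = 768 ✓
Type=853: row 5 → Branch = 774 ✓
Type=836: row 6 → Branch = 762 ✓
Type=837: row 7 → Branch = 770 ✓
Type=848: row 8 → Branch = 784 ✓
Type=854: rows 10, 12 → Branch = 771, 771 ✓
Type=843: row 11 → Branch = 775 ✓
Type=855: row 13 → Branch = 767 ✓
Type=838: row 14 → Branch = 767 ✓
Type=852: row 16 → Branch = 769 ✓
Type=840: row 17 → Branch = 778 ✓
Type=846: row 18 → Branch = 780 ✓
Every Type value is associated with a single Branch value, so Type -> Branch holds.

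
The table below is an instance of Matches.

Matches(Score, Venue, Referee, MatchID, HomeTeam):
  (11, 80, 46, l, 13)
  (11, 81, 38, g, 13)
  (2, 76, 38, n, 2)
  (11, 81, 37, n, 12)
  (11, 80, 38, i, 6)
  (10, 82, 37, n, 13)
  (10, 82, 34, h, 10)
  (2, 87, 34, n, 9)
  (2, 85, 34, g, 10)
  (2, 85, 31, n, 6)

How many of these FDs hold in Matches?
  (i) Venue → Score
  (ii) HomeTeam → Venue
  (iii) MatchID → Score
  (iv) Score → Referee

1

(i) Venue → Score: every LHS value maps to a single RHS value — holds.
(ii) HomeTeam → Venue: HomeTeam=13: 3 rows → Venue takes values {80, 81, 82} — violation; HomeTeam=6: 2 rows → Venue takes values {80, 85} — violation; HomeTeam=10: 2 rows → Venue takes values {82, 85} — violation — fails.
(iii) MatchID → Score: MatchID=g: 2 rows → Score takes values {11, 2} — violation; MatchID=n: 5 rows → Score takes values {2, 11, 10} — violation — fails.
(iv) Score → Referee: Score=11: 4 rows → Referee takes values {46, 38, 37} — violation; Score=2: 4 rows → Referee takes values {38, 34, 31} — violation; Score=10: 2 rows → Referee takes values {37, 34} — violation — fails.
1 of the 4 dependencies holds.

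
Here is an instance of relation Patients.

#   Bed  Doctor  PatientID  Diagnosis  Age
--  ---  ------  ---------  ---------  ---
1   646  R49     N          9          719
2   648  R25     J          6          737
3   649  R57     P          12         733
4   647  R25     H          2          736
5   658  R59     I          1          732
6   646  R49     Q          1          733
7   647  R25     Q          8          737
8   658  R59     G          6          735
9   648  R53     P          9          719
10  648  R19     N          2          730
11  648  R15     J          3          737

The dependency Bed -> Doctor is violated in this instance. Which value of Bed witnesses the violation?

648

Bed=646: rows 1, 6 → Doctor = R49, R49 ✓
Bed=648: rows 2, 9, 10, 11 → Doctor takes values {R25, R53, R19, R15} — violation
Bed=649: row 3 → Doctor = R57 ✓
Bed=647: rows 4, 7 → Doctor = R25, R25 ✓
Bed=658: rows 5, 8 → Doctor = R59, R59 ✓
The only Bed value with inconsistent Doctor is Bed=648.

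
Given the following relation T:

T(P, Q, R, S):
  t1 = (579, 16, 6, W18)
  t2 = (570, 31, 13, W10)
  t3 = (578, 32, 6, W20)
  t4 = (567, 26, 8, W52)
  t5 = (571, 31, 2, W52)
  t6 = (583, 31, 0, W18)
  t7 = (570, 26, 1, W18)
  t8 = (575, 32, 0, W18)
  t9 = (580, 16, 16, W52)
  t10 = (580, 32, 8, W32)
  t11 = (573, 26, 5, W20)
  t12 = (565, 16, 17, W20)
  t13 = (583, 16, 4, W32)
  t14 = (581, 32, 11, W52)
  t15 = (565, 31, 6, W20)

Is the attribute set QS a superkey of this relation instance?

Yes

All 15 rows have distinct QS values, so QS → (all attributes) holds and QS is a superkey.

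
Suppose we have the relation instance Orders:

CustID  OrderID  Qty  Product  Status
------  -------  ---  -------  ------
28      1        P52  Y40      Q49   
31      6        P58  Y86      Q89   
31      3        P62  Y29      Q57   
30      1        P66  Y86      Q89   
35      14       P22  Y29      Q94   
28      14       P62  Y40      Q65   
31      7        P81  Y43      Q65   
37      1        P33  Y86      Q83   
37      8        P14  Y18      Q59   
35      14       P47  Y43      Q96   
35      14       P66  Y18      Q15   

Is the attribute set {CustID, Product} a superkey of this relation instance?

No

Two distinct rows share (CustID=28, Product=Y40), so {CustID, Product} does not determine every attribute — not a superkey.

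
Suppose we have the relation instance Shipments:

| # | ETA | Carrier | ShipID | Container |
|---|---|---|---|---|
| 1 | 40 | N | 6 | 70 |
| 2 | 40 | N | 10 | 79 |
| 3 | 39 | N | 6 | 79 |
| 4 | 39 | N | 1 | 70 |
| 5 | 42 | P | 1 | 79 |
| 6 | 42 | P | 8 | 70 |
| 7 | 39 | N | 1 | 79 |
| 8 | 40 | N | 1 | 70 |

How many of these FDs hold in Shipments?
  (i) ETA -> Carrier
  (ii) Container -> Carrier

1

(i) ETA -> Carrier: every LHS value maps to a single RHS value — holds.
(ii) Container -> Carrier: Container=70: rows 1, 4, 6, 8 → Carrier takes values {N, P} — violation; Container=79: rows 2, 3, 5, 7 → Carrier takes values {N, P} — violation — fails.
1 of the 2 dependencies holds.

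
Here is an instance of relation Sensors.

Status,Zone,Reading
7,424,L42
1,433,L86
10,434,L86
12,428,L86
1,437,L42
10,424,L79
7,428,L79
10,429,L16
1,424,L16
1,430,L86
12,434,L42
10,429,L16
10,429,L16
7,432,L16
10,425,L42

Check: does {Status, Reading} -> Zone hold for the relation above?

No

(Status=7, Reading=L42): 1 row → Zone = 424 ✓
(Status=1, Reading=L86): 2 rows → Zone takes values {433, 430} — violation
(Status=10, Reading=L86): 1 row → Zone = 434 ✓
(Status=12, Reading=L86): 1 row → Zone = 428 ✓
(Status=1, Reading=L42): 1 row → Zone = 437 ✓
(Status=10, Reading=L79): 1 row → Zone = 424 ✓
(Status=7, Reading=L79): 1 row → Zone = 428 ✓
(Status=10, Reading=L16): 3 rows → Zone = 429, 429, 429 ✓
(Status=1, Reading=L16): 1 row → Zone = 424 ✓
(Status=12, Reading=L42): 1 row → Zone = 434 ✓
(Status=7, Reading=L16): 1 row → Zone = 432 ✓
(Status=10, Reading=L42): 1 row → Zone = 425 ✓
Two rows agree on {Status, Reading} but differ on Zone, so {Status, Reading} -> Zone does not hold.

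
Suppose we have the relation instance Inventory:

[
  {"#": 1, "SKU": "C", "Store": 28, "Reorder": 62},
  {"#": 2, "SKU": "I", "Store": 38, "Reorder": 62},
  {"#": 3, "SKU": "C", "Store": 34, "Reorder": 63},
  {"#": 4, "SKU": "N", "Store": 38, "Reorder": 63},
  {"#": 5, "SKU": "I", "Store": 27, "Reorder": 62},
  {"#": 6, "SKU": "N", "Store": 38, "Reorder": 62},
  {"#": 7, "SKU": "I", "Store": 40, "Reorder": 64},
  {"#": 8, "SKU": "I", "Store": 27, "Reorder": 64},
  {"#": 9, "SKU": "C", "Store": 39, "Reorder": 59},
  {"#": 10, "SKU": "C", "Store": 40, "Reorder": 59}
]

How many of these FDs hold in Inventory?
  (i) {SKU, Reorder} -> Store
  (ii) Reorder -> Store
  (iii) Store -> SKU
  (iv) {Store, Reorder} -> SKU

(i) {SKU, Reorder} -> Store: (SKU=I, Reorder=62): rows 2, 5 → Store takes values {38, 27} — violation; (SKU=I, Reorder=64): rows 7, 8 → Store takes values {40, 27} — violation; (SKU=C, Reorder=59): rows 9, 10 → Store takes values {39, 40} — violation — fails.
(ii) Reorder -> Store: Reorder=62: rows 1, 2, 5, 6 → Store takes values {28, 38, 27} — violation; Reorder=63: rows 3, 4 → Store takes values {34, 38} — violation; Reorder=64: rows 7, 8 → Store takes values {40, 27} — violation; Reorder=59: rows 9, 10 → Store takes values {39, 40} — violation — fails.
(iii) Store -> SKU: Store=38: rows 2, 4, 6 → SKU takes values {I, N} — violation; Store=40: rows 7, 10 → SKU takes values {I, C} — violation — fails.
(iv) {Store, Reorder} -> SKU: (Store=38, Reorder=62): rows 2, 6 → SKU takes values {I, N} — violation — fails.
None of the 4 dependencies hold.

0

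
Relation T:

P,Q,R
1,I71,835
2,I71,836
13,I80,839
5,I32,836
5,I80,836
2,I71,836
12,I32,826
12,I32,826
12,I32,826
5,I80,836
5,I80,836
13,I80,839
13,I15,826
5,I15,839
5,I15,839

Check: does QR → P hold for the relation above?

Yes

(Q=I71, R=835): 1 row → P = 1 ✓
(Q=I71, R=836): 2 rows → P = 2, 2 ✓
(Q=I80, R=839): 2 rows → P = 13, 13 ✓
(Q=I32, R=836): 1 row → P = 5 ✓
(Q=I80, R=836): 3 rows → P = 5, 5, 5 ✓
(Q=I32, R=826): 3 rows → P = 12, 12, 12 ✓
(Q=I15, R=826): 1 row → P = 13 ✓
(Q=I15, R=839): 2 rows → P = 5, 5 ✓
Every QR value is associated with a single P value, so QR → P holds.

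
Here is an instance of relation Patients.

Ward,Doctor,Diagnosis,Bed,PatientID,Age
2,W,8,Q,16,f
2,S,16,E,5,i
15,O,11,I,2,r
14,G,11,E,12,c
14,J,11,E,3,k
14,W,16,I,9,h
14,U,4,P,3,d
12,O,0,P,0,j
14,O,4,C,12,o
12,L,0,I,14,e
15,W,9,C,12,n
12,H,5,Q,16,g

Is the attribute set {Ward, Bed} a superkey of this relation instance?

No

Two distinct rows share (Ward=14, Bed=E), so {Ward, Bed} does not determine every attribute — not a superkey.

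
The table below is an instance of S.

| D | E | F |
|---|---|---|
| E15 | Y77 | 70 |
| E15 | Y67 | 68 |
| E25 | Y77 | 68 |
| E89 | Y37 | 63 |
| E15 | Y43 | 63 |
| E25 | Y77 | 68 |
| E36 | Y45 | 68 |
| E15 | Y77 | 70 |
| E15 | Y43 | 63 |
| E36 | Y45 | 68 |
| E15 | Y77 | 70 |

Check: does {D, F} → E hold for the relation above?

(D=E15, F=70): 3 rows → E = Y77, Y77, Y77 ✓
(D=E15, F=68): 1 row → E = Y67 ✓
(D=E25, F=68): 2 rows → E = Y77, Y77 ✓
(D=E89, F=63): 1 row → E = Y37 ✓
(D=E15, F=63): 2 rows → E = Y43, Y43 ✓
(D=E36, F=68): 2 rows → E = Y45, Y45 ✓
Every {D, F} value is associated with a single E value, so {D, F} → E holds.

Yes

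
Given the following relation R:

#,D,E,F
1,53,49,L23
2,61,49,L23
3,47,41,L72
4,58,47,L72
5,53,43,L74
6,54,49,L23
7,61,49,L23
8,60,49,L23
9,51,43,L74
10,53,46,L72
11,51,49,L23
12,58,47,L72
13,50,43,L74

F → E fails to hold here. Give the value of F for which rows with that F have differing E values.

L72

F=L23: rows 1, 2, 6, 7, 8, 11 → E = 49, 49, 49, 49, 49, 49 ✓
F=L72: rows 3, 4, 10, 12 → E takes values {41, 47, 46} — violation
F=L74: rows 5, 9, 13 → E = 43, 43, 43 ✓
The only F value with inconsistent E is F=L72.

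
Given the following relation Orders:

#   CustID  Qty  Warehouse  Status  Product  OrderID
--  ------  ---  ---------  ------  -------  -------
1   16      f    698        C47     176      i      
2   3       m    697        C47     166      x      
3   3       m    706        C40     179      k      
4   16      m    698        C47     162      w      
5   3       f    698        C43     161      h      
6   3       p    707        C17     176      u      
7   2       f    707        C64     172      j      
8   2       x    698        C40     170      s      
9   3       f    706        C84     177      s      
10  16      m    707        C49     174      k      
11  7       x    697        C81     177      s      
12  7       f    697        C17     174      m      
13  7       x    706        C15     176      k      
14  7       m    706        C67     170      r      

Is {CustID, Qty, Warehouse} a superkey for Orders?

Yes

All 14 rows have distinct {CustID, Qty, Warehouse} values, so {CustID, Qty, Warehouse} → (all attributes) holds and {CustID, Qty, Warehouse} is a superkey.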